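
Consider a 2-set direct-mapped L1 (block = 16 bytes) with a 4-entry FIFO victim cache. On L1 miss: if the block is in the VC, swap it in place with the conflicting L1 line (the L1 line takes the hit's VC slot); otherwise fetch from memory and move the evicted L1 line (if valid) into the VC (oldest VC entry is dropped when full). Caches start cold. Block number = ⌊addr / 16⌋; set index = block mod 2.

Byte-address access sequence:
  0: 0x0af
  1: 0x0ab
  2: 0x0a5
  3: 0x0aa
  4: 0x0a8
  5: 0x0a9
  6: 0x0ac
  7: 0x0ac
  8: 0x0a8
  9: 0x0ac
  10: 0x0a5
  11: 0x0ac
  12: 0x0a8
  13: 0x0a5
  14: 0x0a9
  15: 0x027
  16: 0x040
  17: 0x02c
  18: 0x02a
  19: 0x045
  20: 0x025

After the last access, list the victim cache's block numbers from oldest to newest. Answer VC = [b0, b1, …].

VC = [10, 4]

#0 0xaf→b10/s0 MISS; vc=[]
#1 0xab→b10/s0 L1-HIT; vc=[]
#2 0xa5→b10/s0 L1-HIT; vc=[]
#3 0xaa→b10/s0 L1-HIT; vc=[]
#4 0xa8→b10/s0 L1-HIT; vc=[]
#5 0xa9→b10/s0 L1-HIT; vc=[]
#6 0xac→b10/s0 L1-HIT; vc=[]
#7 0xac→b10/s0 L1-HIT; vc=[]
#8 0xa8→b10/s0 L1-HIT; vc=[]
#9 0xac→b10/s0 L1-HIT; vc=[]
#10 0xa5→b10/s0 L1-HIT; vc=[]
#11 0xac→b10/s0 L1-HIT; vc=[]
#12 0xa8→b10/s0 L1-HIT; vc=[]
#13 0xa5→b10/s0 L1-HIT; vc=[]
#14 0xa9→b10/s0 L1-HIT; vc=[]
#15 0x27→b2/s0 MISS; vc=[10]
#16 0x40→b4/s0 MISS; vc=[10,2]
#17 0x2c→b2/s0 VC-HIT; vc=[10,4]
#18 0x2a→b2/s0 L1-HIT; vc=[10,4]
#19 0x45→b4/s0 VC-HIT; vc=[10,2]
#20 0x25→b2/s0 VC-HIT; vc=[10,4]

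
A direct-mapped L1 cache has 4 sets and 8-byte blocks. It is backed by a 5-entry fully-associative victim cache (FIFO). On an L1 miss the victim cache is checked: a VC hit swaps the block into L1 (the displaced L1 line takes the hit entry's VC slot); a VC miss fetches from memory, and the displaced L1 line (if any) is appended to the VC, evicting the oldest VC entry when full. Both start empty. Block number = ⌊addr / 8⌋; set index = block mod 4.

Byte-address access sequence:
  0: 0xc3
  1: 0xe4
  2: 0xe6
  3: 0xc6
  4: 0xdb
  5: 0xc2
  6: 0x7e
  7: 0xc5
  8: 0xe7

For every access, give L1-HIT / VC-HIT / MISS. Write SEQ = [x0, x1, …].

SEQ = [MISS, MISS, L1-HIT, VC-HIT, MISS, L1-HIT, MISS, L1-HIT, VC-HIT]

  [0] addr=0xc3 blk=24 s=0: MISS | VC []
  [1] addr=0xe4 blk=28 s=0: MISS | VC [24]
  [2] addr=0xe6 blk=28 s=0: L1-HIT | VC [24]
  [3] addr=0xc6 blk=24 s=0: VC-HIT | VC [28]
  [4] addr=0xdb blk=27 s=3: MISS | VC [28]
  [5] addr=0xc2 blk=24 s=0: L1-HIT | VC [28]
  [6] addr=0x7e blk=15 s=3: MISS | VC [28, 27]
  [7] addr=0xc5 blk=24 s=0: L1-HIT | VC [28, 27]
  [8] addr=0xe7 blk=28 s=0: VC-HIT | VC [24, 27]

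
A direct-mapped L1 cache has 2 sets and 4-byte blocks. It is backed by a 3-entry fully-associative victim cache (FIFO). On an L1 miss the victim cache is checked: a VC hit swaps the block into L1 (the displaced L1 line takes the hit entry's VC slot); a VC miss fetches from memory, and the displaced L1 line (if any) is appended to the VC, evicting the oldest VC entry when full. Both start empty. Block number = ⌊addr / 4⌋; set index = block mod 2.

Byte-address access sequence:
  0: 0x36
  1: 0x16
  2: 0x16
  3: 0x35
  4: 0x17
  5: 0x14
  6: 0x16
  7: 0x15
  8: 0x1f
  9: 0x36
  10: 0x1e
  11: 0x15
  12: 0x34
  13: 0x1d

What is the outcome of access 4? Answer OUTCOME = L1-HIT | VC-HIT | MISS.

  [0] addr=0x36 blk=13 s=1: MISS | VC []
  [1] addr=0x16 blk=5 s=1: MISS | VC [13]
  [2] addr=0x16 blk=5 s=1: L1-HIT | VC [13]
  [3] addr=0x35 blk=13 s=1: VC-HIT | VC [5]
  [4] addr=0x17 blk=5 s=1: VC-HIT | VC [13]
  [5] addr=0x14 blk=5 s=1: L1-HIT | VC [13]
  [6] addr=0x16 blk=5 s=1: L1-HIT | VC [13]
  [7] addr=0x15 blk=5 s=1: L1-HIT | VC [13]
  [8] addr=0x1f blk=7 s=1: MISS | VC [13, 5]
  [9] addr=0x36 blk=13 s=1: VC-HIT | VC [7, 5]
  [10] addr=0x1e blk=7 s=1: VC-HIT | VC [13, 5]
  [11] addr=0x15 blk=5 s=1: VC-HIT | VC [13, 7]
  [12] addr=0x34 blk=13 s=1: VC-HIT | VC [5, 7]
  [13] addr=0x1d blk=7 s=1: VC-HIT | VC [5, 13]

OUTCOME = VC-HIT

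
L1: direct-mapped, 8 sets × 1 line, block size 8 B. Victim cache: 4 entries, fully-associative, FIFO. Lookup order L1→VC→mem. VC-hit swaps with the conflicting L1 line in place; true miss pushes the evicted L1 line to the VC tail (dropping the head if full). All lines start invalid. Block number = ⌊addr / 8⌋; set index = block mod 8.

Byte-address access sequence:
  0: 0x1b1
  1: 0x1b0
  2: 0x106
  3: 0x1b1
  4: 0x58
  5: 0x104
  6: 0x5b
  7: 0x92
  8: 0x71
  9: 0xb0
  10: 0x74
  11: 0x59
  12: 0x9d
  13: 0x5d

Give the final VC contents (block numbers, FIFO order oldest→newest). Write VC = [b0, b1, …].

  [0] addr=0x1b1 blk=54 s=6: MISS | VC []
  [1] addr=0x1b0 blk=54 s=6: L1-HIT | VC []
  [2] addr=0x106 blk=32 s=0: MISS | VC []
  [3] addr=0x1b1 blk=54 s=6: L1-HIT | VC []
  [4] addr=0x58 blk=11 s=3: MISS | VC []
  [5] addr=0x104 blk=32 s=0: L1-HIT | VC []
  [6] addr=0x5b blk=11 s=3: L1-HIT | VC []
  [7] addr=0x92 blk=18 s=2: MISS | VC []
  [8] addr=0x71 blk=14 s=6: MISS | VC [54]
  [9] addr=0xb0 blk=22 s=6: MISS | VC [54, 14]
  [10] addr=0x74 blk=14 s=6: VC-HIT | VC [54, 22]
  [11] addr=0x59 blk=11 s=3: L1-HIT | VC [54, 22]
  [12] addr=0x9d blk=19 s=3: MISS | VC [54, 22, 11]
  [13] addr=0x5d blk=11 s=3: VC-HIT | VC [54, 22, 19]

VC = [54, 22, 19]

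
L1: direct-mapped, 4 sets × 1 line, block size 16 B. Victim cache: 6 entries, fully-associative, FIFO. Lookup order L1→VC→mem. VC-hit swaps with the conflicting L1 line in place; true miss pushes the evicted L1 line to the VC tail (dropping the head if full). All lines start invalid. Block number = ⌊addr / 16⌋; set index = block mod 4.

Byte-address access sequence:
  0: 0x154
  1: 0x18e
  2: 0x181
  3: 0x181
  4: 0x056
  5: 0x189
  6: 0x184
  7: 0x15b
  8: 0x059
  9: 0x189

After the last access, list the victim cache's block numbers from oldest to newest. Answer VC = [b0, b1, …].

VC = [21]

0: 0x154 (blk 21, set 1) → MISS  vc=[]
1: 0x18e (blk 24, set 0) → MISS  vc=[]
2: 0x181 (blk 24, set 0) → L1-HIT  vc=[]
3: 0x181 (blk 24, set 0) → L1-HIT  vc=[]
4: 0x56 (blk 5, set 1) → MISS  vc=[21]
5: 0x189 (blk 24, set 0) → L1-HIT  vc=[21]
6: 0x184 (blk 24, set 0) → L1-HIT  vc=[21]
7: 0x15b (blk 21, set 1) → VC-HIT  vc=[5]
8: 0x59 (blk 5, set 1) → VC-HIT  vc=[21]
9: 0x189 (blk 24, set 0) → L1-HIT  vc=[21]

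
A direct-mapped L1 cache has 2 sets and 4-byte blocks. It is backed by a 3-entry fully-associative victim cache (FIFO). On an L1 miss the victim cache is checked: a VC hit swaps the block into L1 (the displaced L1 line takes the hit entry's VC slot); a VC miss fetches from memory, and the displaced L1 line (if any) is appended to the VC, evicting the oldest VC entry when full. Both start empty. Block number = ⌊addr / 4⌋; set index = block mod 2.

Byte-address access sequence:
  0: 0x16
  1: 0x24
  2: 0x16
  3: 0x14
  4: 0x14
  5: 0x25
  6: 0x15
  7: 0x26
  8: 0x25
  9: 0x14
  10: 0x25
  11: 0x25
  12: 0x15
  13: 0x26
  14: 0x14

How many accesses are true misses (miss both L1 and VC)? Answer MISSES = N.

MISSES = 2

0: 0x16 (blk 5, set 1) → MISS  vc=[]
1: 0x24 (blk 9, set 1) → MISS  vc=[5]
2: 0x16 (blk 5, set 1) → VC-HIT  vc=[9]
3: 0x14 (blk 5, set 1) → L1-HIT  vc=[9]
4: 0x14 (blk 5, set 1) → L1-HIT  vc=[9]
5: 0x25 (blk 9, set 1) → VC-HIT  vc=[5]
6: 0x15 (blk 5, set 1) → VC-HIT  vc=[9]
7: 0x26 (blk 9, set 1) → VC-HIT  vc=[5]
8: 0x25 (blk 9, set 1) → L1-HIT  vc=[5]
9: 0x14 (blk 5, set 1) → VC-HIT  vc=[9]
10: 0x25 (blk 9, set 1) → VC-HIT  vc=[5]
11: 0x25 (blk 9, set 1) → L1-HIT  vc=[5]
12: 0x15 (blk 5, set 1) → VC-HIT  vc=[9]
13: 0x26 (blk 9, set 1) → VC-HIT  vc=[5]
14: 0x14 (blk 5, set 1) → VC-HIT  vc=[9]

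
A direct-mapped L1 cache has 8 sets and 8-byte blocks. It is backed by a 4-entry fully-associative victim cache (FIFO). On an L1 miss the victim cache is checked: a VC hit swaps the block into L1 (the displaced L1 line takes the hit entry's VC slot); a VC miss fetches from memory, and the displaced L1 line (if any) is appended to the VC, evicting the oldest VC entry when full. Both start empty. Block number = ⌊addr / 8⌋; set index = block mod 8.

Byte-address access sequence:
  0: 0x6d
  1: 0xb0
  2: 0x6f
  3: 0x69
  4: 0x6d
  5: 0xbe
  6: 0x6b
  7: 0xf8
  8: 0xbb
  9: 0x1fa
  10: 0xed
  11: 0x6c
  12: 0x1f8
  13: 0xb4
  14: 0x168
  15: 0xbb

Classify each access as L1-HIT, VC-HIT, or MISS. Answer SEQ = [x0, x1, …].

SEQ = [MISS, MISS, L1-HIT, L1-HIT, L1-HIT, MISS, L1-HIT, MISS, VC-HIT, MISS, MISS, VC-HIT, L1-HIT, L1-HIT, MISS, VC-HIT]

0: 0x6d (blk 13, set 5) → MISS  vc=[]
1: 0xb0 (blk 22, set 6) → MISS  vc=[]
2: 0x6f (blk 13, set 5) → L1-HIT  vc=[]
3: 0x69 (blk 13, set 5) → L1-HIT  vc=[]
4: 0x6d (blk 13, set 5) → L1-HIT  vc=[]
5: 0xbe (blk 23, set 7) → MISS  vc=[]
6: 0x6b (blk 13, set 5) → L1-HIT  vc=[]
7: 0xf8 (blk 31, set 7) → MISS  vc=[23]
8: 0xbb (blk 23, set 7) → VC-HIT  vc=[31]
9: 0x1fa (blk 63, set 7) → MISS  vc=[31, 23]
10: 0xed (blk 29, set 5) → MISS  vc=[31, 23, 13]
11: 0x6c (blk 13, set 5) → VC-HIT  vc=[31, 23, 29]
12: 0x1f8 (blk 63, set 7) → L1-HIT  vc=[31, 23, 29]
13: 0xb4 (blk 22, set 6) → L1-HIT  vc=[31, 23, 29]
14: 0x168 (blk 45, set 5) → MISS  vc=[31, 23, 29, 13]
15: 0xbb (blk 23, set 7) → VC-HIT  vc=[31, 63, 29, 13]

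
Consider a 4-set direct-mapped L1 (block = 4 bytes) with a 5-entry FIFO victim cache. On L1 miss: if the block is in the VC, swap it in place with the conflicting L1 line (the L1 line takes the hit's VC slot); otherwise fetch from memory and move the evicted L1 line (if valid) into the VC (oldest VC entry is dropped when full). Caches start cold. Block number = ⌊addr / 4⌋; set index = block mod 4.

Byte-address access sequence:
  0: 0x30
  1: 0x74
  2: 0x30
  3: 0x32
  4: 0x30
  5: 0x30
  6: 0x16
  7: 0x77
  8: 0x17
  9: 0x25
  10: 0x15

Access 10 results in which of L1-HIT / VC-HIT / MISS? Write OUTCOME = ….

OUTCOME = VC-HIT

0: 0x30 (blk 12, set 0) → MISS  vc=[]
1: 0x74 (blk 29, set 1) → MISS  vc=[]
2: 0x30 (blk 12, set 0) → L1-HIT  vc=[]
3: 0x32 (blk 12, set 0) → L1-HIT  vc=[]
4: 0x30 (blk 12, set 0) → L1-HIT  vc=[]
5: 0x30 (blk 12, set 0) → L1-HIT  vc=[]
6: 0x16 (blk 5, set 1) → MISS  vc=[29]
7: 0x77 (blk 29, set 1) → VC-HIT  vc=[5]
8: 0x17 (blk 5, set 1) → VC-HIT  vc=[29]
9: 0x25 (blk 9, set 1) → MISS  vc=[29, 5]
10: 0x15 (blk 5, set 1) → VC-HIT  vc=[29, 9]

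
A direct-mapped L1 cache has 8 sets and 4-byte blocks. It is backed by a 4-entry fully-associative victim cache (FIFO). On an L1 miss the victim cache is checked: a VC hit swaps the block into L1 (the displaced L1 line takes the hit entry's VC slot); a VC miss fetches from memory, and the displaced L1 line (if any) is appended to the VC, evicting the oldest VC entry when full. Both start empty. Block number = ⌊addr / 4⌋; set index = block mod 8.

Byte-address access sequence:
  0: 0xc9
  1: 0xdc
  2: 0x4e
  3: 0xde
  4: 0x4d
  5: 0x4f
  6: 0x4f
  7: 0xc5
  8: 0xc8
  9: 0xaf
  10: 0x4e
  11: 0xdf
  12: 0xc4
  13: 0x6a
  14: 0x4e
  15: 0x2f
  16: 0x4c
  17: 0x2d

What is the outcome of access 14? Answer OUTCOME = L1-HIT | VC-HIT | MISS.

  [0] addr=0xc9 blk=50 s=2: MISS | VC []
  [1] addr=0xdc blk=55 s=7: MISS | VC []
  [2] addr=0x4e blk=19 s=3: MISS | VC []
  [3] addr=0xde blk=55 s=7: L1-HIT | VC []
  [4] addr=0x4d blk=19 s=3: L1-HIT | VC []
  [5] addr=0x4f blk=19 s=3: L1-HIT | VC []
  [6] addr=0x4f blk=19 s=3: L1-HIT | VC []
  [7] addr=0xc5 blk=49 s=1: MISS | VC []
  [8] addr=0xc8 blk=50 s=2: L1-HIT | VC []
  [9] addr=0xaf blk=43 s=3: MISS | VC [19]
  [10] addr=0x4e blk=19 s=3: VC-HIT | VC [43]
  [11] addr=0xdf blk=55 s=7: L1-HIT | VC [43]
  [12] addr=0xc4 blk=49 s=1: L1-HIT | VC [43]
  [13] addr=0x6a blk=26 s=2: MISS | VC [43, 50]
  [14] addr=0x4e blk=19 s=3: L1-HIT | VC [43, 50]
  [15] addr=0x2f blk=11 s=3: MISS | VC [43, 50, 19]
  [16] addr=0x4c blk=19 s=3: VC-HIT | VC [43, 50, 11]
  [17] addr=0x2d blk=11 s=3: VC-HIT | VC [43, 50, 19]

OUTCOME = L1-HIT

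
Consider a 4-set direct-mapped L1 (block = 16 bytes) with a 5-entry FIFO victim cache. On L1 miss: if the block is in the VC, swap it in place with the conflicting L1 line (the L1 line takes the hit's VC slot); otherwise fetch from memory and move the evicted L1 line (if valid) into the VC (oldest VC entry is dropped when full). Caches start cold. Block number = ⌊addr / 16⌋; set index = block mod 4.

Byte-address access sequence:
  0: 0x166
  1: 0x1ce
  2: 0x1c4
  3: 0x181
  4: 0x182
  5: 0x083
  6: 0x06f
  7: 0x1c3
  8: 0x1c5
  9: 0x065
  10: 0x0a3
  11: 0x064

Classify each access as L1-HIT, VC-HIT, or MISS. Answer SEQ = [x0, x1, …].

0: 0x166 (blk 22, set 2) → MISS  vc=[]
1: 0x1ce (blk 28, set 0) → MISS  vc=[]
2: 0x1c4 (blk 28, set 0) → L1-HIT  vc=[]
3: 0x181 (blk 24, set 0) → MISS  vc=[28]
4: 0x182 (blk 24, set 0) → L1-HIT  vc=[28]
5: 0x83 (blk 8, set 0) → MISS  vc=[28, 24]
6: 0x6f (blk 6, set 2) → MISS  vc=[28, 24, 22]
7: 0x1c3 (blk 28, set 0) → VC-HIT  vc=[8, 24, 22]
8: 0x1c5 (blk 28, set 0) → L1-HIT  vc=[8, 24, 22]
9: 0x65 (blk 6, set 2) → L1-HIT  vc=[8, 24, 22]
10: 0xa3 (blk 10, set 2) → MISS  vc=[8, 24, 22, 6]
11: 0x64 (blk 6, set 2) → VC-HIT  vc=[8, 24, 22, 10]

SEQ = [MISS, MISS, L1-HIT, MISS, L1-HIT, MISS, MISS, VC-HIT, L1-HIT, L1-HIT, MISS, VC-HIT]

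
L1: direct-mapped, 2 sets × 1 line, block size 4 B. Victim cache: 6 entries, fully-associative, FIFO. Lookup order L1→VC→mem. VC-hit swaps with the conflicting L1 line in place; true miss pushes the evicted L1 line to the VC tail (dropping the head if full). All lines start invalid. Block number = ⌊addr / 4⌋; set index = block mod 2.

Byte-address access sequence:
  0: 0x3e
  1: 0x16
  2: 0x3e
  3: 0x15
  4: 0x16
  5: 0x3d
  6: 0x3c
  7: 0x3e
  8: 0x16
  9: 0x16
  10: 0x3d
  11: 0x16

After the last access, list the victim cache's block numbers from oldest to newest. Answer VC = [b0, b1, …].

0: 0x3e (blk 15, set 1) → MISS  vc=[]
1: 0x16 (blk 5, set 1) → MISS  vc=[15]
2: 0x3e (blk 15, set 1) → VC-HIT  vc=[5]
3: 0x15 (blk 5, set 1) → VC-HIT  vc=[15]
4: 0x16 (blk 5, set 1) → L1-HIT  vc=[15]
5: 0x3d (blk 15, set 1) → VC-HIT  vc=[5]
6: 0x3c (blk 15, set 1) → L1-HIT  vc=[5]
7: 0x3e (blk 15, set 1) → L1-HIT  vc=[5]
8: 0x16 (blk 5, set 1) → VC-HIT  vc=[15]
9: 0x16 (blk 5, set 1) → L1-HIT  vc=[15]
10: 0x3d (blk 15, set 1) → VC-HIT  vc=[5]
11: 0x16 (blk 5, set 1) → VC-HIT  vc=[15]

VC = [15]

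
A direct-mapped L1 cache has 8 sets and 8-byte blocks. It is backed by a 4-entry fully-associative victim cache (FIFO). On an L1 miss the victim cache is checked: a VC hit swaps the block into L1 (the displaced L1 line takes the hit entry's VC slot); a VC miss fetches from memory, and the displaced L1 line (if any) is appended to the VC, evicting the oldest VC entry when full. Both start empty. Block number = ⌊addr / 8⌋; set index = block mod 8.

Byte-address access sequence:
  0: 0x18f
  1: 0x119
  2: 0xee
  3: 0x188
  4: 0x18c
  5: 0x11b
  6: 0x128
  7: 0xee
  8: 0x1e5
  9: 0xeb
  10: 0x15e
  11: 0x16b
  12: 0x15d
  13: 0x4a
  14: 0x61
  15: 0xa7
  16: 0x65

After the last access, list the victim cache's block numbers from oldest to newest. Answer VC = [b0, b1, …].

  [0] addr=0x18f blk=49 s=1: MISS | VC []
  [1] addr=0x119 blk=35 s=3: MISS | VC []
  [2] addr=0xee blk=29 s=5: MISS | VC []
  [3] addr=0x188 blk=49 s=1: L1-HIT | VC []
  [4] addr=0x18c blk=49 s=1: L1-HIT | VC []
  [5] addr=0x11b blk=35 s=3: L1-HIT | VC []
  [6] addr=0x128 blk=37 s=5: MISS | VC [29]
  [7] addr=0xee blk=29 s=5: VC-HIT | VC [37]
  [8] addr=0x1e5 blk=60 s=4: MISS | VC [37]
  [9] addr=0xeb blk=29 s=5: L1-HIT | VC [37]
  [10] addr=0x15e blk=43 s=3: MISS | VC [37, 35]
  [11] addr=0x16b blk=45 s=5: MISS | VC [37, 35, 29]
  [12] addr=0x15d blk=43 s=3: L1-HIT | VC [37, 35, 29]
  [13] addr=0x4a blk=9 s=1: MISS | VC [37, 35, 29, 49]
  [14] addr=0x61 blk=12 s=4: MISS | VC [35, 29, 49, 60]
  [15] addr=0xa7 blk=20 s=4: MISS | VC [29, 49, 60, 12]
  [16] addr=0x65 blk=12 s=4: VC-HIT | VC [29, 49, 60, 20]

VC = [29, 49, 60, 20]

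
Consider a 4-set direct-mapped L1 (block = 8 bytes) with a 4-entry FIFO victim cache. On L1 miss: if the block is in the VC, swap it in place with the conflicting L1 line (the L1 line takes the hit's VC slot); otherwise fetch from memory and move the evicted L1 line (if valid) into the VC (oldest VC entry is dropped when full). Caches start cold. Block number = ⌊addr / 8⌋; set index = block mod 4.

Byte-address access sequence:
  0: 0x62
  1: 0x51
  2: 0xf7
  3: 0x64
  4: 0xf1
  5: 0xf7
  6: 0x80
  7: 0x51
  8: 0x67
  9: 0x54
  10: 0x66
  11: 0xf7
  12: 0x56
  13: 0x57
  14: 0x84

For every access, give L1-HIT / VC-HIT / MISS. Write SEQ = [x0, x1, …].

#0 0x62→b12/s0 MISS; vc=[]
#1 0x51→b10/s2 MISS; vc=[]
#2 0xf7→b30/s2 MISS; vc=[10]
#3 0x64→b12/s0 L1-HIT; vc=[10]
#4 0xf1→b30/s2 L1-HIT; vc=[10]
#5 0xf7→b30/s2 L1-HIT; vc=[10]
#6 0x80→b16/s0 MISS; vc=[10,12]
#7 0x51→b10/s2 VC-HIT; vc=[30,12]
#8 0x67→b12/s0 VC-HIT; vc=[30,16]
#9 0x54→b10/s2 L1-HIT; vc=[30,16]
#10 0x66→b12/s0 L1-HIT; vc=[30,16]
#11 0xf7→b30/s2 VC-HIT; vc=[10,16]
#12 0x56→b10/s2 VC-HIT; vc=[30,16]
#13 0x57→b10/s2 L1-HIT; vc=[30,16]
#14 0x84→b16/s0 VC-HIT; vc=[30,12]

SEQ = [MISS, MISS, MISS, L1-HIT, L1-HIT, L1-HIT, MISS, VC-HIT, VC-HIT, L1-HIT, L1-HIT, VC-HIT, VC-HIT, L1-HIT, VC-HIT]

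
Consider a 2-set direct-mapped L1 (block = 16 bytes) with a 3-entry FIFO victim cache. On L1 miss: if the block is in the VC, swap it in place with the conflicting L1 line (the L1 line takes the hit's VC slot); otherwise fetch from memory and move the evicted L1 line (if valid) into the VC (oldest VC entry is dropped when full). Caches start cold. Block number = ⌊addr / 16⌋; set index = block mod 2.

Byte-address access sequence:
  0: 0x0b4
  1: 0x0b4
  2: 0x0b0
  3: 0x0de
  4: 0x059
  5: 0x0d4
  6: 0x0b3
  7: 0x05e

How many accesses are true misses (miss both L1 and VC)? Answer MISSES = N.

  [0] addr=0xb4 blk=11 s=1: MISS | VC []
  [1] addr=0xb4 blk=11 s=1: L1-HIT | VC []
  [2] addr=0xb0 blk=11 s=1: L1-HIT | VC []
  [3] addr=0xde blk=13 s=1: MISS | VC [11]
  [4] addr=0x59 blk=5 s=1: MISS | VC [11, 13]
  [5] addr=0xd4 blk=13 s=1: VC-HIT | VC [11, 5]
  [6] addr=0xb3 blk=11 s=1: VC-HIT | VC [13, 5]
  [7] addr=0x5e blk=5 s=1: VC-HIT | VC [13, 11]

MISSES = 3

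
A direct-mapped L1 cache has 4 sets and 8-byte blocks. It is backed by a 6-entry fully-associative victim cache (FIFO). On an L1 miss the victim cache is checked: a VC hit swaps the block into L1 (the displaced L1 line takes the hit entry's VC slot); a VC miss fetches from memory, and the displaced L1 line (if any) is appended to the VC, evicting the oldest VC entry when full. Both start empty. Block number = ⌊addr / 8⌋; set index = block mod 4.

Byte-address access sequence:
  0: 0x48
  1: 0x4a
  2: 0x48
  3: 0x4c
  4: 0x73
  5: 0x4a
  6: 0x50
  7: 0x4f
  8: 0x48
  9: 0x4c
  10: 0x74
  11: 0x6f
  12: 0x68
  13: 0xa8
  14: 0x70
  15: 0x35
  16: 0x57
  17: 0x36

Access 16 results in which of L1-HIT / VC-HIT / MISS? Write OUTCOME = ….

0: 0x48 (blk 9, set 1) → MISS  vc=[]
1: 0x4a (blk 9, set 1) → L1-HIT  vc=[]
2: 0x48 (blk 9, set 1) → L1-HIT  vc=[]
3: 0x4c (blk 9, set 1) → L1-HIT  vc=[]
4: 0x73 (blk 14, set 2) → MISS  vc=[]
5: 0x4a (blk 9, set 1) → L1-HIT  vc=[]
6: 0x50 (blk 10, set 2) → MISS  vc=[14]
7: 0x4f (blk 9, set 1) → L1-HIT  vc=[14]
8: 0x48 (blk 9, set 1) → L1-HIT  vc=[14]
9: 0x4c (blk 9, set 1) → L1-HIT  vc=[14]
10: 0x74 (blk 14, set 2) → VC-HIT  vc=[10]
11: 0x6f (blk 13, set 1) → MISS  vc=[10, 9]
12: 0x68 (blk 13, set 1) → L1-HIT  vc=[10, 9]
13: 0xa8 (blk 21, set 1) → MISS  vc=[10, 9, 13]
14: 0x70 (blk 14, set 2) → L1-HIT  vc=[10, 9, 13]
15: 0x35 (blk 6, set 2) → MISS  vc=[10, 9, 13, 14]
16: 0x57 (blk 10, set 2) → VC-HIT  vc=[6, 9, 13, 14]
17: 0x36 (blk 6, set 2) → VC-HIT  vc=[10, 9, 13, 14]

OUTCOME = VC-HIT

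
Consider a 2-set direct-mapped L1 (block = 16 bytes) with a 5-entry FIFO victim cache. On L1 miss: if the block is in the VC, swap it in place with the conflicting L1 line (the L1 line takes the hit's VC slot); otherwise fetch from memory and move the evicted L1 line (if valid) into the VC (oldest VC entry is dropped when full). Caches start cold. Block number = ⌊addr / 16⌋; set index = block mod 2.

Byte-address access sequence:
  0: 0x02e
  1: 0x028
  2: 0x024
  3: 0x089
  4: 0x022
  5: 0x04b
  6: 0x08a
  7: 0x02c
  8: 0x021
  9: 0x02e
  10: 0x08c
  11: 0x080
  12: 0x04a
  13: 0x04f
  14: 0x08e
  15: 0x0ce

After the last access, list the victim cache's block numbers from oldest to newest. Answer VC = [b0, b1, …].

0: 0x2e (blk 2, set 0) → MISS  vc=[]
1: 0x28 (blk 2, set 0) → L1-HIT  vc=[]
2: 0x24 (blk 2, set 0) → L1-HIT  vc=[]
3: 0x89 (blk 8, set 0) → MISS  vc=[2]
4: 0x22 (blk 2, set 0) → VC-HIT  vc=[8]
5: 0x4b (blk 4, set 0) → MISS  vc=[8, 2]
6: 0x8a (blk 8, set 0) → VC-HIT  vc=[4, 2]
7: 0x2c (blk 2, set 0) → VC-HIT  vc=[4, 8]
8: 0x21 (blk 2, set 0) → L1-HIT  vc=[4, 8]
9: 0x2e (blk 2, set 0) → L1-HIT  vc=[4, 8]
10: 0x8c (blk 8, set 0) → VC-HIT  vc=[4, 2]
11: 0x80 (blk 8, set 0) → L1-HIT  vc=[4, 2]
12: 0x4a (blk 4, set 0) → VC-HIT  vc=[8, 2]
13: 0x4f (blk 4, set 0) → L1-HIT  vc=[8, 2]
14: 0x8e (blk 8, set 0) → VC-HIT  vc=[4, 2]
15: 0xce (blk 12, set 0) → MISS  vc=[4, 2, 8]

VC = [4, 2, 8]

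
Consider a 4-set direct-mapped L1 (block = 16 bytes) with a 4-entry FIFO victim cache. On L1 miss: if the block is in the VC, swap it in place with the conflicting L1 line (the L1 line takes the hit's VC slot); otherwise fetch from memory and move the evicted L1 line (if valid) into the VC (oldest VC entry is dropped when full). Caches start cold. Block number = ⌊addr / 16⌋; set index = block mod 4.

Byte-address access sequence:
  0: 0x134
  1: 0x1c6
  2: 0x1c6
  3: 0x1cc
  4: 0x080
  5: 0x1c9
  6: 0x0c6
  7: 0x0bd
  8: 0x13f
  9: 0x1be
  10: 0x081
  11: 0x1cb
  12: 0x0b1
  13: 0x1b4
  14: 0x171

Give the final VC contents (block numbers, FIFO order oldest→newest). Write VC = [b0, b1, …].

VC = [8, 11, 19, 27]

0: 0x134 (blk 19, set 3) → MISS  vc=[]
1: 0x1c6 (blk 28, set 0) → MISS  vc=[]
2: 0x1c6 (blk 28, set 0) → L1-HIT  vc=[]
3: 0x1cc (blk 28, set 0) → L1-HIT  vc=[]
4: 0x80 (blk 8, set 0) → MISS  vc=[28]
5: 0x1c9 (blk 28, set 0) → VC-HIT  vc=[8]
6: 0xc6 (blk 12, set 0) → MISS  vc=[8, 28]
7: 0xbd (blk 11, set 3) → MISS  vc=[8, 28, 19]
8: 0x13f (blk 19, set 3) → VC-HIT  vc=[8, 28, 11]
9: 0x1be (blk 27, set 3) → MISS  vc=[8, 28, 11, 19]
10: 0x81 (blk 8, set 0) → VC-HIT  vc=[12, 28, 11, 19]
11: 0x1cb (blk 28, set 0) → VC-HIT  vc=[12, 8, 11, 19]
12: 0xb1 (blk 11, set 3) → VC-HIT  vc=[12, 8, 27, 19]
13: 0x1b4 (blk 27, set 3) → VC-HIT  vc=[12, 8, 11, 19]
14: 0x171 (blk 23, set 3) → MISS  vc=[8, 11, 19, 27]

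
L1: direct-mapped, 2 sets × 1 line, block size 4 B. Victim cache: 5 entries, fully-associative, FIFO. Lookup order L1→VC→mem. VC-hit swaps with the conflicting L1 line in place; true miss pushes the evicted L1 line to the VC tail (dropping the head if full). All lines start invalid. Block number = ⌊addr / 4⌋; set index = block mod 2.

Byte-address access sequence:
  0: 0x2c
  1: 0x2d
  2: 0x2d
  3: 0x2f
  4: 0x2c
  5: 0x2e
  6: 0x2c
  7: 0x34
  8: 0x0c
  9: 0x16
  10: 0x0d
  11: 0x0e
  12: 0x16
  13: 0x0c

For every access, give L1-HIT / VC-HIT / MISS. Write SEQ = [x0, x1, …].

SEQ = [MISS, L1-HIT, L1-HIT, L1-HIT, L1-HIT, L1-HIT, L1-HIT, MISS, MISS, MISS, VC-HIT, L1-HIT, VC-HIT, VC-HIT]

0: 0x2c (blk 11, set 1) → MISS  vc=[]
1: 0x2d (blk 11, set 1) → L1-HIT  vc=[]
2: 0x2d (blk 11, set 1) → L1-HIT  vc=[]
3: 0x2f (blk 11, set 1) → L1-HIT  vc=[]
4: 0x2c (blk 11, set 1) → L1-HIT  vc=[]
5: 0x2e (blk 11, set 1) → L1-HIT  vc=[]
6: 0x2c (blk 11, set 1) → L1-HIT  vc=[]
7: 0x34 (blk 13, set 1) → MISS  vc=[11]
8: 0xc (blk 3, set 1) → MISS  vc=[11, 13]
9: 0x16 (blk 5, set 1) → MISS  vc=[11, 13, 3]
10: 0xd (blk 3, set 1) → VC-HIT  vc=[11, 13, 5]
11: 0xe (blk 3, set 1) → L1-HIT  vc=[11, 13, 5]
12: 0x16 (blk 5, set 1) → VC-HIT  vc=[11, 13, 3]
13: 0xc (blk 3, set 1) → VC-HIT  vc=[11, 13, 5]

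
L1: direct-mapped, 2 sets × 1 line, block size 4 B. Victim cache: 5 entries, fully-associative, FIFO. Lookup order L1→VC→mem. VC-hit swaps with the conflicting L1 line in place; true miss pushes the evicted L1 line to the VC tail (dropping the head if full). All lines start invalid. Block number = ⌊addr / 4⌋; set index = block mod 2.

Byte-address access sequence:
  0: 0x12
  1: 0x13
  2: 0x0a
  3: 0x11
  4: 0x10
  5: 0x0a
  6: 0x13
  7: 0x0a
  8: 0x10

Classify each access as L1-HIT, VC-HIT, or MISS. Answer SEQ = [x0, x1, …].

0: 0x12 (blk 4, set 0) → MISS  vc=[]
1: 0x13 (blk 4, set 0) → L1-HIT  vc=[]
2: 0xa (blk 2, set 0) → MISS  vc=[4]
3: 0x11 (blk 4, set 0) → VC-HIT  vc=[2]
4: 0x10 (blk 4, set 0) → L1-HIT  vc=[2]
5: 0xa (blk 2, set 0) → VC-HIT  vc=[4]
6: 0x13 (blk 4, set 0) → VC-HIT  vc=[2]
7: 0xa (blk 2, set 0) → VC-HIT  vc=[4]
8: 0x10 (blk 4, set 0) → VC-HIT  vc=[2]

SEQ = [MISS, L1-HIT, MISS, VC-HIT, L1-HIT, VC-HIT, VC-HIT, VC-HIT, VC-HIT]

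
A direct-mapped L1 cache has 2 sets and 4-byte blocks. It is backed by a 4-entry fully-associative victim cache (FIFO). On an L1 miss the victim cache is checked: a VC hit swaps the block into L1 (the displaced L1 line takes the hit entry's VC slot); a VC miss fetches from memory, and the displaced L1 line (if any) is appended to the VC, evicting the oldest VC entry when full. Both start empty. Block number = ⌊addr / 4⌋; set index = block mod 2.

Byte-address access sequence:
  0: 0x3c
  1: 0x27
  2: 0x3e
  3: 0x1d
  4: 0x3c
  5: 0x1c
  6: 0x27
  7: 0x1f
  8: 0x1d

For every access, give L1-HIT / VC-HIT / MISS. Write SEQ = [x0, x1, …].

0: 0x3c (blk 15, set 1) → MISS  vc=[]
1: 0x27 (blk 9, set 1) → MISS  vc=[15]
2: 0x3e (blk 15, set 1) → VC-HIT  vc=[9]
3: 0x1d (blk 7, set 1) → MISS  vc=[9, 15]
4: 0x3c (blk 15, set 1) → VC-HIT  vc=[9, 7]
5: 0x1c (blk 7, set 1) → VC-HIT  vc=[9, 15]
6: 0x27 (blk 9, set 1) → VC-HIT  vc=[7, 15]
7: 0x1f (blk 7, set 1) → VC-HIT  vc=[9, 15]
8: 0x1d (blk 7, set 1) → L1-HIT  vc=[9, 15]

SEQ = [MISS, MISS, VC-HIT, MISS, VC-HIT, VC-HIT, VC-HIT, VC-HIT, L1-HIT]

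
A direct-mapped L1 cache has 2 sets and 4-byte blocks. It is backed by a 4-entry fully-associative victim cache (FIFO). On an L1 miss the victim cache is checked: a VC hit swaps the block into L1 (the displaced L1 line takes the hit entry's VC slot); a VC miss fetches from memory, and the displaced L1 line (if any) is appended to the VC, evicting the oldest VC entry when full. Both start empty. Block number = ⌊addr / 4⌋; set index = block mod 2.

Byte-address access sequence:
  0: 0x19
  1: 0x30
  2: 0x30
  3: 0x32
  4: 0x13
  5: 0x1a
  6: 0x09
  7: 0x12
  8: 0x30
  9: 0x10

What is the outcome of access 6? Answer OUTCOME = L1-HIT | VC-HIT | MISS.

OUTCOME = MISS

#0 0x19→b6/s0 MISS; vc=[]
#1 0x30→b12/s0 MISS; vc=[6]
#2 0x30→b12/s0 L1-HIT; vc=[6]
#3 0x32→b12/s0 L1-HIT; vc=[6]
#4 0x13→b4/s0 MISS; vc=[6,12]
#5 0x1a→b6/s0 VC-HIT; vc=[4,12]
#6 0x9→b2/s0 MISS; vc=[4,12,6]
#7 0x12→b4/s0 VC-HIT; vc=[2,12,6]
#8 0x30→b12/s0 VC-HIT; vc=[2,4,6]
#9 0x10→b4/s0 VC-HIT; vc=[2,12,6]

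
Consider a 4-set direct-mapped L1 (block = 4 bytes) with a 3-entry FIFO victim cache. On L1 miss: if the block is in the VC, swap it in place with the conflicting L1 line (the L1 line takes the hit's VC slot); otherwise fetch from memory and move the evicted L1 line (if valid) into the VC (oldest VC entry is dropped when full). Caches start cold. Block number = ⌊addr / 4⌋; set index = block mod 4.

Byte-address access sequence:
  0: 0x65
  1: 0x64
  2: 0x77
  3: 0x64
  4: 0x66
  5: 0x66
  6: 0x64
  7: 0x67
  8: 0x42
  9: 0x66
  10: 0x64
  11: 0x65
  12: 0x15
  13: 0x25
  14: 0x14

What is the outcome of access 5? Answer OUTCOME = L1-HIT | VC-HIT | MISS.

#0 0x65→b25/s1 MISS; vc=[]
#1 0x64→b25/s1 L1-HIT; vc=[]
#2 0x77→b29/s1 MISS; vc=[25]
#3 0x64→b25/s1 VC-HIT; vc=[29]
#4 0x66→b25/s1 L1-HIT; vc=[29]
#5 0x66→b25/s1 L1-HIT; vc=[29]
#6 0x64→b25/s1 L1-HIT; vc=[29]
#7 0x67→b25/s1 L1-HIT; vc=[29]
#8 0x42→b16/s0 MISS; vc=[29]
#9 0x66→b25/s1 L1-HIT; vc=[29]
#10 0x64→b25/s1 L1-HIT; vc=[29]
#11 0x65→b25/s1 L1-HIT; vc=[29]
#12 0x15→b5/s1 MISS; vc=[29,25]
#13 0x25→b9/s1 MISS; vc=[29,25,5]
#14 0x14→b5/s1 VC-HIT; vc=[29,25,9]

OUTCOME = L1-HIT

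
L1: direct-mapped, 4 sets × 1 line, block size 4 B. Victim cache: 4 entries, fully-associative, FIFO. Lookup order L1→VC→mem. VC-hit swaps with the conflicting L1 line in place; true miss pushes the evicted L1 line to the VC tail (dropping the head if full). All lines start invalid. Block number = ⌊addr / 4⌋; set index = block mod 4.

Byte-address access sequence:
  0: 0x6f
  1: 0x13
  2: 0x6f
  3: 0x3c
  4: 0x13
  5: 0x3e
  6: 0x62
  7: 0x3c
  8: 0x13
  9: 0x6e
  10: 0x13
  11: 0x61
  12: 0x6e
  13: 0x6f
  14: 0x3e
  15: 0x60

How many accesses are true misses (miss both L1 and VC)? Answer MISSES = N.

  [0] addr=0x6f blk=27 s=3: MISS | VC []
  [1] addr=0x13 blk=4 s=0: MISS | VC []
  [2] addr=0x6f blk=27 s=3: L1-HIT | VC []
  [3] addr=0x3c blk=15 s=3: MISS | VC [27]
  [4] addr=0x13 blk=4 s=0: L1-HIT | VC [27]
  [5] addr=0x3e blk=15 s=3: L1-HIT | VC [27]
  [6] addr=0x62 blk=24 s=0: MISS | VC [27, 4]
  [7] addr=0x3c blk=15 s=3: L1-HIT | VC [27, 4]
  [8] addr=0x13 blk=4 s=0: VC-HIT | VC [27, 24]
  [9] addr=0x6e blk=27 s=3: VC-HIT | VC [15, 24]
  [10] addr=0x13 blk=4 s=0: L1-HIT | VC [15, 24]
  [11] addr=0x61 blk=24 s=0: VC-HIT | VC [15, 4]
  [12] addr=0x6e blk=27 s=3: L1-HIT | VC [15, 4]
  [13] addr=0x6f blk=27 s=3: L1-HIT | VC [15, 4]
  [14] addr=0x3e blk=15 s=3: VC-HIT | VC [27, 4]
  [15] addr=0x60 blk=24 s=0: L1-HIT | VC [27, 4]

MISSES = 4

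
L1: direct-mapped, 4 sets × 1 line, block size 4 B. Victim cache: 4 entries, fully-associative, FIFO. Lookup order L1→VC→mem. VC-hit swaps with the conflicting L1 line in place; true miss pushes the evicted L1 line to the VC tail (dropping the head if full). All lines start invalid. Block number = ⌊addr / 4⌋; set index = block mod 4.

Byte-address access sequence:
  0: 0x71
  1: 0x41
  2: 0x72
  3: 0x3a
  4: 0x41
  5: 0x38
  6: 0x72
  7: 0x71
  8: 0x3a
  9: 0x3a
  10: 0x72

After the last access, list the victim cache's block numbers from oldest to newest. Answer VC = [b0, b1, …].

#0 0x71→b28/s0 MISS; vc=[]
#1 0x41→b16/s0 MISS; vc=[28]
#2 0x72→b28/s0 VC-HIT; vc=[16]
#3 0x3a→b14/s2 MISS; vc=[16]
#4 0x41→b16/s0 VC-HIT; vc=[28]
#5 0x38→b14/s2 L1-HIT; vc=[28]
#6 0x72→b28/s0 VC-HIT; vc=[16]
#7 0x71→b28/s0 L1-HIT; vc=[16]
#8 0x3a→b14/s2 L1-HIT; vc=[16]
#9 0x3a→b14/s2 L1-HIT; vc=[16]
#10 0x72→b28/s0 L1-HIT; vc=[16]

VC = [16]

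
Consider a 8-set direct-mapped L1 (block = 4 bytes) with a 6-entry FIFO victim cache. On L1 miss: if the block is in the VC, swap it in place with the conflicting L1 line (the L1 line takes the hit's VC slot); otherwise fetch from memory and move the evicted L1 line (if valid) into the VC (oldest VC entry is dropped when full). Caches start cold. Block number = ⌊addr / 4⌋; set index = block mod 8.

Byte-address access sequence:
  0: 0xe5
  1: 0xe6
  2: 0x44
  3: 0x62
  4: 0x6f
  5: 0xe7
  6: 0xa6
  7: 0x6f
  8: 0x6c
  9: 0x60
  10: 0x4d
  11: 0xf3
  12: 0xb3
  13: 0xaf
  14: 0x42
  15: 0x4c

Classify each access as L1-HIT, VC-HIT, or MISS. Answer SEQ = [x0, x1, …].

SEQ = [MISS, L1-HIT, MISS, MISS, MISS, VC-HIT, MISS, L1-HIT, L1-HIT, L1-HIT, MISS, MISS, MISS, MISS, MISS, VC-HIT]

0: 0xe5 (blk 57, set 1) → MISS  vc=[]
1: 0xe6 (blk 57, set 1) → L1-HIT  vc=[]
2: 0x44 (blk 17, set 1) → MISS  vc=[57]
3: 0x62 (blk 24, set 0) → MISS  vc=[57]
4: 0x6f (blk 27, set 3) → MISS  vc=[57]
5: 0xe7 (blk 57, set 1) → VC-HIT  vc=[17]
6: 0xa6 (blk 41, set 1) → MISS  vc=[17, 57]
7: 0x6f (blk 27, set 3) → L1-HIT  vc=[17, 57]
8: 0x6c (blk 27, set 3) → L1-HIT  vc=[17, 57]
9: 0x60 (blk 24, set 0) → L1-HIT  vc=[17, 57]
10: 0x4d (blk 19, set 3) → MISS  vc=[17, 57, 27]
11: 0xf3 (blk 60, set 4) → MISS  vc=[17, 57, 27]
12: 0xb3 (blk 44, set 4) → MISS  vc=[17, 57, 27, 60]
13: 0xaf (blk 43, set 3) → MISS  vc=[17, 57, 27, 60, 19]
14: 0x42 (blk 16, set 0) → MISS  vc=[17, 57, 27, 60, 19, 24]
15: 0x4c (blk 19, set 3) → VC-HIT  vc=[17, 57, 27, 60, 43, 24]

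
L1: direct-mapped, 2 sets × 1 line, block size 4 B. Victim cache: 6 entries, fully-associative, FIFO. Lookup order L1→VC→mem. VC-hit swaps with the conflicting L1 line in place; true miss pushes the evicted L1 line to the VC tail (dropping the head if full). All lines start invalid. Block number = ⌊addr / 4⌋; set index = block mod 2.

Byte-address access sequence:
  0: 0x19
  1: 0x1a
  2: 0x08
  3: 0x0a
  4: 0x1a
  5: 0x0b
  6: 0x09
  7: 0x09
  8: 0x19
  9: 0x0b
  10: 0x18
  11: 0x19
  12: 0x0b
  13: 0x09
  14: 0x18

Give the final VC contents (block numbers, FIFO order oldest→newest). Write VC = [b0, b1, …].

VC = [2]

0: 0x19 (blk 6, set 0) → MISS  vc=[]
1: 0x1a (blk 6, set 0) → L1-HIT  vc=[]
2: 0x8 (blk 2, set 0) → MISS  vc=[6]
3: 0xa (blk 2, set 0) → L1-HIT  vc=[6]
4: 0x1a (blk 6, set 0) → VC-HIT  vc=[2]
5: 0xb (blk 2, set 0) → VC-HIT  vc=[6]
6: 0x9 (blk 2, set 0) → L1-HIT  vc=[6]
7: 0x9 (blk 2, set 0) → L1-HIT  vc=[6]
8: 0x19 (blk 6, set 0) → VC-HIT  vc=[2]
9: 0xb (blk 2, set 0) → VC-HIT  vc=[6]
10: 0x18 (blk 6, set 0) → VC-HIT  vc=[2]
11: 0x19 (blk 6, set 0) → L1-HIT  vc=[2]
12: 0xb (blk 2, set 0) → VC-HIT  vc=[6]
13: 0x9 (blk 2, set 0) → L1-HIT  vc=[6]
14: 0x18 (blk 6, set 0) → VC-HIT  vc=[2]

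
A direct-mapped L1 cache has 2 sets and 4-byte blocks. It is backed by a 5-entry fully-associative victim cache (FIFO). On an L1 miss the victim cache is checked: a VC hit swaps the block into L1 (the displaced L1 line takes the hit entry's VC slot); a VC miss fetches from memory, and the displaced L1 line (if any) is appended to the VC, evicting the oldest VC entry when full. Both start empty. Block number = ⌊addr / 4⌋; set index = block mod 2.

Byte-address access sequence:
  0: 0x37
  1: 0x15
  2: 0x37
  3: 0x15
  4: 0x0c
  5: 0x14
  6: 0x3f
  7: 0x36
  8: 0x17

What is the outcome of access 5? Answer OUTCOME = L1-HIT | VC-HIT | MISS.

  [0] addr=0x37 blk=13 s=1: MISS | VC []
  [1] addr=0x15 blk=5 s=1: MISS | VC [13]
  [2] addr=0x37 blk=13 s=1: VC-HIT | VC [5]
  [3] addr=0x15 blk=5 s=1: VC-HIT | VC [13]
  [4] addr=0xc blk=3 s=1: MISS | VC [13, 5]
  [5] addr=0x14 blk=5 s=1: VC-HIT | VC [13, 3]
  [6] addr=0x3f blk=15 s=1: MISS | VC [13, 3, 5]
  [7] addr=0x36 blk=13 s=1: VC-HIT | VC [15, 3, 5]
  [8] addr=0x17 blk=5 s=1: VC-HIT | VC [15, 3, 13]

OUTCOME = VC-HIT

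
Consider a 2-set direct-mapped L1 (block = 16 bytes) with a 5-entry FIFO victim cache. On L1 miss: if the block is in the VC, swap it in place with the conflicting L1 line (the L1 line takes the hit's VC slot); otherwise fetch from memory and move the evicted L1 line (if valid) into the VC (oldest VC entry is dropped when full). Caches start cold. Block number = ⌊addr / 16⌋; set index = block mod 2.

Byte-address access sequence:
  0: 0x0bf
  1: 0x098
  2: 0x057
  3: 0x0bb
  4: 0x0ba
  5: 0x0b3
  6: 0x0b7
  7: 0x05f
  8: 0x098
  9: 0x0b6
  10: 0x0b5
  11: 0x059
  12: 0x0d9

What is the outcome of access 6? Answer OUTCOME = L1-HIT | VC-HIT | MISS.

OUTCOME = L1-HIT

#0 0xbf→b11/s1 MISS; vc=[]
#1 0x98→b9/s1 MISS; vc=[11]
#2 0x57→b5/s1 MISS; vc=[11,9]
#3 0xbb→b11/s1 VC-HIT; vc=[5,9]
#4 0xba→b11/s1 L1-HIT; vc=[5,9]
#5 0xb3→b11/s1 L1-HIT; vc=[5,9]
#6 0xb7→b11/s1 L1-HIT; vc=[5,9]
#7 0x5f→b5/s1 VC-HIT; vc=[11,9]
#8 0x98→b9/s1 VC-HIT; vc=[11,5]
#9 0xb6→b11/s1 VC-HIT; vc=[9,5]
#10 0xb5→b11/s1 L1-HIT; vc=[9,5]
#11 0x59→b5/s1 VC-HIT; vc=[9,11]
#12 0xd9→b13/s1 MISS; vc=[9,11,5]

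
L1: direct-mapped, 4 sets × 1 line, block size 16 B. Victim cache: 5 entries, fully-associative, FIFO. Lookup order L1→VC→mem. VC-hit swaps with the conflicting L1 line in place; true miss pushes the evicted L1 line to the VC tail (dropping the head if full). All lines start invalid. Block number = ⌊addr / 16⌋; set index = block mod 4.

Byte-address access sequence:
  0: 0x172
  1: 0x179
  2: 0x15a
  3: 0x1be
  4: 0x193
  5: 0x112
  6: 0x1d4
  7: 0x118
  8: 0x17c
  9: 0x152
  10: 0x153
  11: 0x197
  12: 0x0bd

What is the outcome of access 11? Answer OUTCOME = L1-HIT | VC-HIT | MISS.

#0 0x172→b23/s3 MISS; vc=[]
#1 0x179→b23/s3 L1-HIT; vc=[]
#2 0x15a→b21/s1 MISS; vc=[]
#3 0x1be→b27/s3 MISS; vc=[23]
#4 0x193→b25/s1 MISS; vc=[23,21]
#5 0x112→b17/s1 MISS; vc=[23,21,25]
#6 0x1d4→b29/s1 MISS; vc=[23,21,25,17]
#7 0x118→b17/s1 VC-HIT; vc=[23,21,25,29]
#8 0x17c→b23/s3 VC-HIT; vc=[27,21,25,29]
#9 0x152→b21/s1 VC-HIT; vc=[27,17,25,29]
#10 0x153→b21/s1 L1-HIT; vc=[27,17,25,29]
#11 0x197→b25/s1 VC-HIT; vc=[27,17,21,29]
#12 0xbd→b11/s3 MISS; vc=[27,17,21,29,23]

OUTCOME = VC-HIT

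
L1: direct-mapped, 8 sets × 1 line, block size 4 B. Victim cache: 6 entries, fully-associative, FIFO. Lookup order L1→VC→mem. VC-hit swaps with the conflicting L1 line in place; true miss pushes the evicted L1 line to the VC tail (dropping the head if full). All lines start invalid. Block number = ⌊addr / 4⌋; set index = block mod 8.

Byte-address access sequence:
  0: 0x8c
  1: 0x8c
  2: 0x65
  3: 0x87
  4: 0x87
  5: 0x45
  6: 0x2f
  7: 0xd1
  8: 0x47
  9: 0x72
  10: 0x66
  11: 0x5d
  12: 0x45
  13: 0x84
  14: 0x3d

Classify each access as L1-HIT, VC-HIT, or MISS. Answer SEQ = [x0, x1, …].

SEQ = [MISS, L1-HIT, MISS, MISS, L1-HIT, MISS, MISS, MISS, L1-HIT, MISS, VC-HIT, MISS, VC-HIT, VC-HIT, MISS]

  [0] addr=0x8c blk=35 s=3: MISS | VC []
  [1] addr=0x8c blk=35 s=3: L1-HIT | VC []
  [2] addr=0x65 blk=25 s=1: MISS | VC []
  [3] addr=0x87 blk=33 s=1: MISS | VC [25]
  [4] addr=0x87 blk=33 s=1: L1-HIT | VC [25]
  [5] addr=0x45 blk=17 s=1: MISS | VC [25, 33]
  [6] addr=0x2f blk=11 s=3: MISS | VC [25, 33, 35]
  [7] addr=0xd1 blk=52 s=4: MISS | VC [25, 33, 35]
  [8] addr=0x47 blk=17 s=1: L1-HIT | VC [25, 33, 35]
  [9] addr=0x72 blk=28 s=4: MISS | VC [25, 33, 35, 52]
  [10] addr=0x66 blk=25 s=1: VC-HIT | VC [17, 33, 35, 52]
  [11] addr=0x5d blk=23 s=7: MISS | VC [17, 33, 35, 52]
  [12] addr=0x45 blk=17 s=1: VC-HIT | VC [25, 33, 35, 52]
  [13] addr=0x84 blk=33 s=1: VC-HIT | VC [25, 17, 35, 52]
  [14] addr=0x3d blk=15 s=7: MISS | VC [25, 17, 35, 52, 23]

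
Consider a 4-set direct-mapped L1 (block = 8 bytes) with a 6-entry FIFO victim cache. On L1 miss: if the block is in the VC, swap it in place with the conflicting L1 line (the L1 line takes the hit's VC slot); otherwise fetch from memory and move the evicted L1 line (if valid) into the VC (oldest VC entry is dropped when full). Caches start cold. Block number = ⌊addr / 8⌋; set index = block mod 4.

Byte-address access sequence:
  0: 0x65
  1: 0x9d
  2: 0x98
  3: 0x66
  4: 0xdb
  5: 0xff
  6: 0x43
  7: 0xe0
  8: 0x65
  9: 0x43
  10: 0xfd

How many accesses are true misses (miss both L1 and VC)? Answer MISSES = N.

  [0] addr=0x65 blk=12 s=0: MISS | VC []
  [1] addr=0x9d blk=19 s=3: MISS | VC []
  [2] addr=0x98 blk=19 s=3: L1-HIT | VC []
  [3] addr=0x66 blk=12 s=0: L1-HIT | VC []
  [4] addr=0xdb blk=27 s=3: MISS | VC [19]
  [5] addr=0xff blk=31 s=3: MISS | VC [19, 27]
  [6] addr=0x43 blk=8 s=0: MISS | VC [19, 27, 12]
  [7] addr=0xe0 blk=28 s=0: MISS | VC [19, 27, 12, 8]
  [8] addr=0x65 blk=12 s=0: VC-HIT | VC [19, 27, 28, 8]
  [9] addr=0x43 blk=8 s=0: VC-HIT | VC [19, 27, 28, 12]
  [10] addr=0xfd blk=31 s=3: L1-HIT | VC [19, 27, 28, 12]

MISSES = 6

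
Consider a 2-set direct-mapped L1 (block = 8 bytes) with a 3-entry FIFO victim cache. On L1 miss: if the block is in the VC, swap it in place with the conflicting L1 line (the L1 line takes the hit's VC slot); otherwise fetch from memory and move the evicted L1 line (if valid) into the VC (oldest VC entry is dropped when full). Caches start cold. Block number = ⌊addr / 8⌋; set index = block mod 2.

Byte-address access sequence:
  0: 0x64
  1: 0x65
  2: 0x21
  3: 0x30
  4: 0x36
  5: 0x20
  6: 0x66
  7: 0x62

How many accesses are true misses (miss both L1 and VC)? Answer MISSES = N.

MISSES = 3

  [0] addr=0x64 blk=12 s=0: MISS | VC []
  [1] addr=0x65 blk=12 s=0: L1-HIT | VC []
  [2] addr=0x21 blk=4 s=0: MISS | VC [12]
  [3] addr=0x30 blk=6 s=0: MISS | VC [12, 4]
  [4] addr=0x36 blk=6 s=0: L1-HIT | VC [12, 4]
  [5] addr=0x20 blk=4 s=0: VC-HIT | VC [12, 6]
  [6] addr=0x66 blk=12 s=0: VC-HIT | VC [4, 6]
  [7] addr=0x62 blk=12 s=0: L1-HIT | VC [4, 6]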